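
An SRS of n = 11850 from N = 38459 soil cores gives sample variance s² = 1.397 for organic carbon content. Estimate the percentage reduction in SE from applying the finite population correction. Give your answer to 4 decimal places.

16.8207

f = n/N = 11850/38459 = 0.30812034.
SE_no-fpc = √(s²/n) = 0.01085773; SE_fpc = √((1−f)s²/n) = 0.0090313841.
Ratio = √(1−f) = 0.83179304. Reduction = 100·(1 − 0.83179304) = 16.8207%.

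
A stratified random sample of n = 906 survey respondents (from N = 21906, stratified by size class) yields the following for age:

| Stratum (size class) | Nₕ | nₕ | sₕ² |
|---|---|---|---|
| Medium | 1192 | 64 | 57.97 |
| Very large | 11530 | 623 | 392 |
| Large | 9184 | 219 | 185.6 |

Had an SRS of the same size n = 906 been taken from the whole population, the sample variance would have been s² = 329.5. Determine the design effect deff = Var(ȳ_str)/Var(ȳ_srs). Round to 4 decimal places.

0.8973

Var(ȳ_str) = Σ Wₕ²(1−fₕ)sₕ²/nₕ with Wₕ = Nₕ/21906:
  Medium: (1192/21906)²·(1−64/1192)·57.97/64 = 0.0025379468
  Very large: (11530/21906)²·(1−623/11530)·392/623 = 0.16489462
  Large: (9184/21906)²·(1−219/9184)·185.6/219 = 0.14540852
  → Var(ȳ_str) = 0.31284109.
Var(ȳ_srs) = (1 − 906/21906)·329.5/906 = 0.34864499.
deff = 0.31284109 / 0.34864499 = 0.8973.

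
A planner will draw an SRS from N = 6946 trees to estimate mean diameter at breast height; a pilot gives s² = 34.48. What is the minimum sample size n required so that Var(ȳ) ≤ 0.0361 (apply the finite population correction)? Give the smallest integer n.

Without fpc, n₀ = s²/D = 34.48/0.0361 = 955.1247.
With fpc, (1 − n/N)·s²/n ≤ D requires n ≥ n₀/(1 + n₀/N) = 955.1247/(1 + 955.1247/6946) = 839.6648.
Rounding up, n = 840.

840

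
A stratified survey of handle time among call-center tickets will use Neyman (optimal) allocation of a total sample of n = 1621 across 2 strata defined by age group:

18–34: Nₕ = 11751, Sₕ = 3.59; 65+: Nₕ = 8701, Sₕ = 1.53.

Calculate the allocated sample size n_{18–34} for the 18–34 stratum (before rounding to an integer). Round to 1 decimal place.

1232.2

Neyman allocation: nₕ = n·NₕSₕ / Σⱼ NⱼSⱼ.
Σ NⱼSⱼ = 11751·3.59 + 8701·1.53 = 55498.62.
n_{18–34} = 1621·11751·3.59 / 55498.62 = 1232.2.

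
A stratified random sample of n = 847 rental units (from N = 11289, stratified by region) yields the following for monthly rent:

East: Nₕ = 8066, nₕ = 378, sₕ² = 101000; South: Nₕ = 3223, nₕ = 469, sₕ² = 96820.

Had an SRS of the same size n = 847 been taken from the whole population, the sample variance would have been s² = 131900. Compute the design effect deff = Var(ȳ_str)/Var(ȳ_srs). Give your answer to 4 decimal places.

1.0024

Var(ȳ_str) = Σ Wₕ²(1−fₕ)sₕ²/nₕ with Wₕ = Nₕ/11289:
  East: (8066/11289)²·(1−378/8066)·101000/378 = 130.01403
  South: (3223/11289)²·(1−469/3223)·96820/469 = 14.378233
  → Var(ȳ_str) = 144.39226.
Var(ȳ_srs) = (1 − 847/11289)·131900/847 = 144.04215.
deff = 144.39226 / 144.04215 = 1.0024.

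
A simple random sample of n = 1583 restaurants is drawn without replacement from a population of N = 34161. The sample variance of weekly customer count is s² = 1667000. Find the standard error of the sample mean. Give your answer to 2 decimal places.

Under SRS without replacement, Var(ȳ) = (1 − f)·s²/n with f = n/N = 1583/34161 = 0.04633939.
Var(ȳ) = (1 − 0.04633939)·1667000/1583 = 0.95366061·1053.0638 = 1004.2655.
SE(ȳ) = √(1004.2655) = 31.69.

31.69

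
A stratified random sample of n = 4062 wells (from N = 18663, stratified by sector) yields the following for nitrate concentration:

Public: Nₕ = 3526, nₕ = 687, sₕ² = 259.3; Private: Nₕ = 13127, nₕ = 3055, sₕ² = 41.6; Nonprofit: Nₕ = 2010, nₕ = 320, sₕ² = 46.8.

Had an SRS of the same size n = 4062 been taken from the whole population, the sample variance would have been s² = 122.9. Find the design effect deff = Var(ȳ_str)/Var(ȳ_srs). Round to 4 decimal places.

Var(ȳ_str) = Σ Wₕ²(1−fₕ)sₕ²/nₕ with Wₕ = Nₕ/18663:
  Public: (3526/18663)²·(1−687/3526)·259.3/687 = 0.010847523
  Private: (13127/18663)²·(1−3055/13127)·41.6/3055 = 0.0051689271
  Nonprofit: (2010/18663)²·(1−320/2010)·46.8/320 = 0.0014263159
  → Var(ȳ_str) = 0.017442766.
Var(ȳ_srs) = (1 − 4062/18663)·122.9/4062 = 0.023670809.
deff = 0.017442766 / 0.023670809 = 0.7369.

0.7369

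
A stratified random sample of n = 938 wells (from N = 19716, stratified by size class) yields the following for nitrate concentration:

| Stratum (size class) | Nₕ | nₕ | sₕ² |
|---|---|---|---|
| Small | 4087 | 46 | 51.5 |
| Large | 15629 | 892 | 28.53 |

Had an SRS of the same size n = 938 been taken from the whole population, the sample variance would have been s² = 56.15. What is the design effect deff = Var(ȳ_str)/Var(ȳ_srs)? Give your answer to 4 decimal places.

Var(ȳ_str) = Σ Wₕ²(1−fₕ)sₕ²/nₕ with Wₕ = Nₕ/19716:
  Small: (4087/19716)²·(1−46/4087)·51.5/46 = 0.047566946
  Large: (15629/19716)²·(1−892/15629)·28.53/892 = 0.018951325
  → Var(ȳ_str) = 0.066518271.
Var(ȳ_srs) = (1 − 938/19716)·56.15/938 = 0.057013466.
deff = 0.066518271 / 0.057013466 = 1.1667.

1.1667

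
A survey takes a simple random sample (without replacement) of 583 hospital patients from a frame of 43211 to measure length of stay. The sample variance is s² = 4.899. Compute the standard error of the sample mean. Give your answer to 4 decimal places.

Under SRS without replacement, Var(ȳ) = (1 − f)·s²/n with f = n/N = 583/43211 = 0.01349193.
Var(ȳ) = (1 − 0.01349193)·4.899/583 = 0.98650807·0.0084030875 = 0.0082897136.
SE(ȳ) = √(0.0082897136) = 0.0910.

0.0910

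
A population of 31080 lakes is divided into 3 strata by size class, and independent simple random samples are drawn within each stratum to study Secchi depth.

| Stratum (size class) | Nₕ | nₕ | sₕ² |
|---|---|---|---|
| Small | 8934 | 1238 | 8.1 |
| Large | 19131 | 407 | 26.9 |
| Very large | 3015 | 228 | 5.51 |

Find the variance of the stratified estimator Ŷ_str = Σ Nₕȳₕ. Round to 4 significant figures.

2.433 × 10^7

Var(Ŷ_str) = Σₕ Nₕ²(1 − fₕ)sₕ²/nₕ.
Small: 8934²·(1 − 1238/8934)·8.1/1238 = 449857.93.
Large: 19131²·(1 − 407/19131)·26.9/407 = 2.3675228 × 10^7.
Very large: 3015²·(1 − 228/3015)·5.51/228 = 203067.79.
Sum = 2.4328154 × 10^7.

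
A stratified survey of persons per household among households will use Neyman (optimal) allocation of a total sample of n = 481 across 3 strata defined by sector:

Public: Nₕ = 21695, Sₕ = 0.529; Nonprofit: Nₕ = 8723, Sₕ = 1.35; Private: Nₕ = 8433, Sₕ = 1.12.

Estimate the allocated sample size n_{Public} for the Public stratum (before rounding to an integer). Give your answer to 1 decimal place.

168.8

Neyman allocation: nₕ = n·NₕSₕ / Σⱼ NⱼSⱼ.
Σ NⱼSⱼ = 21695·0.529 + 8723·1.35 + 8433·1.12 = 32697.665.
n_{Public} = 481·21695·0.529 / 32697.665 = 168.8.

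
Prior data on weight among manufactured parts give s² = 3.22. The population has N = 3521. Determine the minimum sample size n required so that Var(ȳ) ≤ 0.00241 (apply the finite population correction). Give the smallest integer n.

Without fpc, n₀ = s²/D = 3.22/0.00241 = 1336.0996.
With fpc, (1 − n/N)·s²/n ≤ D requires n ≥ n₀/(1 + n₀/N) = 1336.0996/(1 + 1336.0996/3521) = 968.5629.
Rounding up, n = 969.

969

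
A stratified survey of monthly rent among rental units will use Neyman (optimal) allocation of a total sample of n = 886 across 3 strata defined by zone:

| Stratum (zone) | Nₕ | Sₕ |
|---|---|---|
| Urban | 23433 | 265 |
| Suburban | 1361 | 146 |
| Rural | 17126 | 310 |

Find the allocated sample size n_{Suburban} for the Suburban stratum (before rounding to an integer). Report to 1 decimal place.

15.0

Neyman allocation: nₕ = n·NₕSₕ / Σⱼ NⱼSⱼ.
Σ NⱼSⱼ = 23433·265 + 1361·146 + 17126·310 = 1.1717511 × 10^7.
n_{Suburban} = 886·1361·146 / (1.1717511 × 10^7) = 15.0.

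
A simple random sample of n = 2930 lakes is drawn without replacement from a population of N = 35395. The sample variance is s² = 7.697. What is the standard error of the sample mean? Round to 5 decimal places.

0.04909

Under SRS without replacement, Var(ȳ) = (1 − f)·s²/n with f = n/N = 2930/35395 = 0.08278005.
Var(ȳ) = (1 − 0.08278005)·7.697/2930 = 0.91721995·0.0026269625 = 0.0024095024.
SE(ȳ) = √(0.0024095024) = 0.04909.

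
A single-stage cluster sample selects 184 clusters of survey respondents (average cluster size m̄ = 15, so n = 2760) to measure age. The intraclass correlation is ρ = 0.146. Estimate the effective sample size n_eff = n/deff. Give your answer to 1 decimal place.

906.7

deff = 1 + (15 − 1)·0.146 = 1 + 2.044 = 3.044.
n_eff = 2760 / 3.044 = 906.7.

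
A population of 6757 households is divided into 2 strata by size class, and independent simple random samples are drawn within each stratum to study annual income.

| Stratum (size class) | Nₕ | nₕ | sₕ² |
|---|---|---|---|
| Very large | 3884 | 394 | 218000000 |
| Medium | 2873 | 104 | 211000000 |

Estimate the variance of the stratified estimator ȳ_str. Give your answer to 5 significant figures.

Var(ȳ_str) = Σₕ Wₕ²(1 − fₕ)sₕ²/nₕ with Wₕ = Nₕ/N, N = 6757.
Very large: Wₕ = 0.57481131; term = 0.57481131²·(1 − 0.10144181)·218000000/394 = 164269.56.
Medium: Wₕ = 0.42518869; term = 0.42518869²·(1 − 0.03619910)·211000000/104 = 353508.5.
Sum = 517778.06.

517780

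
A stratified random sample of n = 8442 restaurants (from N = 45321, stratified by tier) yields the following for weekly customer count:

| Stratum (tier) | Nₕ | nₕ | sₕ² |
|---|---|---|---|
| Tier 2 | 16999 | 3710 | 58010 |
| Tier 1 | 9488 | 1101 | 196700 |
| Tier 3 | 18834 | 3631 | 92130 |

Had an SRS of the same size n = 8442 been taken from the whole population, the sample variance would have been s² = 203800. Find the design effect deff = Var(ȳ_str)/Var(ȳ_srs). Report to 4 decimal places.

0.6199

Var(ȳ_str) = Σ Wₕ²(1−fₕ)sₕ²/nₕ with Wₕ = Nₕ/45321:
  Tier 2: (16999/45321)²·(1−3710/16999)·58010/3710 = 1.7196722
  Tier 1: (9488/45321)²·(1−1101/9488)·196700/1101 = 6.9214868
  Tier 3: (18834/45321)²·(1−3631/18834)·92130/3631 = 3.5371031
  → Var(ȳ_str) = 12.178262.
Var(ȳ_srs) = (1 − 8442/45321)·203800/8442 = 19.644387.
deff = 12.178262 / 19.644387 = 0.6199.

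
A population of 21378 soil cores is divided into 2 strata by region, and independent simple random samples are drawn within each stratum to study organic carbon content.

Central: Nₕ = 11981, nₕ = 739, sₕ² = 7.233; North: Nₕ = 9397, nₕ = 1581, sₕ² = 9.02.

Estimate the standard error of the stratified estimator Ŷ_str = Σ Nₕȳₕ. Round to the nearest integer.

1318

Var(Ŷ_str) = Σₕ Nₕ²(1 − fₕ)sₕ²/nₕ.
Central: 11981²·(1 − 739/11981)·7.233/739 = 1.3182891 × 10^6.
North: 9397²·(1 − 1581/9397)·9.02/1581 = 419033.21.
Sum = 1.7373223 × 10^6.
SE = √(1.7373223 × 10^6) = 1318.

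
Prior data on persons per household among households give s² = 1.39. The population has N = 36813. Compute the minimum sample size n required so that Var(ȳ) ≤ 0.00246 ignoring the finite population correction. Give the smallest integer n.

Without fpc, n₀ = s²/D = 1.39/0.00246 = 565.0407.
Rounding up, n = 566.

566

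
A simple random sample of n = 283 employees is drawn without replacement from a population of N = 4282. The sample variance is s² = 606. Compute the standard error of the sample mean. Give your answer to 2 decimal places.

1.41

Under SRS without replacement, Var(ȳ) = (1 − f)·s²/n with f = n/N = 283/4282 = 0.06609061.
Var(ȳ) = (1 − 0.06609061)·606/283 = 0.93390939·2.1413428 = 1.9998201.
SE(ȳ) = √(1.9998201) = 1.41.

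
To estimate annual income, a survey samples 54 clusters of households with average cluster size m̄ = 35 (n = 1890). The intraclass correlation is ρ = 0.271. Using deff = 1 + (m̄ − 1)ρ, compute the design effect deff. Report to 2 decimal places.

deff = 1 + (35 − 1)·0.271 = 1 + 9.214 = 10.214.

10.21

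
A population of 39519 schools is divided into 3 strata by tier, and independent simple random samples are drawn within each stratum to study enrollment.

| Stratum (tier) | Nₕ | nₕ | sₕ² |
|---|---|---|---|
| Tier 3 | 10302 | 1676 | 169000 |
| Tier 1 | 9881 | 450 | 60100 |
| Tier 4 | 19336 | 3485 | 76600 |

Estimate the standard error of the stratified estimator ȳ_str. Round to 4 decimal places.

4.2450

Var(ȳ_str) = Σₕ Wₕ²(1 − fₕ)sₕ²/nₕ with Wₕ = Nₕ/N, N = 39519.
Tier 3: Wₕ = 0.26068473; term = 0.26068473²·(1 − 0.16268686)·169000/1676 = 5.7376202.
Tier 1: Wₕ = 0.25003163; term = 0.25003163²·(1 − 0.04554195)·60100/450 = 7.9690896.
Tier 4: Wₕ = 0.48928364; term = 0.48928364²·(1 − 0.18023376)·76600/3485 = 4.3135754.
Sum = 18.020285.
SE = √(18.020285) = 4.2450.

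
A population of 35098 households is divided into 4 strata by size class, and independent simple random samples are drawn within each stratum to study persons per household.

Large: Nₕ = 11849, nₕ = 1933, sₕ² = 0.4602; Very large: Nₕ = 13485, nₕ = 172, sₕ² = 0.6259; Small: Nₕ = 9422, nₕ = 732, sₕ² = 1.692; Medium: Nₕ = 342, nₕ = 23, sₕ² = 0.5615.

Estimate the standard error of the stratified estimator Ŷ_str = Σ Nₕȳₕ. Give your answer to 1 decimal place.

934.4

Var(Ŷ_str) = Σₕ Nₕ²(1 − fₕ)sₕ²/nₕ.
Large: 11849²·(1 − 1933/11849)·0.4602/1933 = 27972.609.
Very large: 13485²·(1 − 172/13485)·0.6259/172 = 653286.05.
Small: 9422²·(1 − 732/9422)·1.692/732 = 189257.09.
Medium: 342²·(1 − 23/342)·0.5615/23 = 2663.4142.
Sum = 873179.16.
SE = √(873179.16) = 934.4.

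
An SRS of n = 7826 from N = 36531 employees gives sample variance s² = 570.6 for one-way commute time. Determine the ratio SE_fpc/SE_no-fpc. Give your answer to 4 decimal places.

f = n/N = 7826/36531 = 0.21422901.
SE_no-fpc = √(s²/n) = 0.27002002; SE_fpc = √((1−f)s²/n) = 0.2393558.
Ratio = √(1−f) = 0.88643724.

0.8864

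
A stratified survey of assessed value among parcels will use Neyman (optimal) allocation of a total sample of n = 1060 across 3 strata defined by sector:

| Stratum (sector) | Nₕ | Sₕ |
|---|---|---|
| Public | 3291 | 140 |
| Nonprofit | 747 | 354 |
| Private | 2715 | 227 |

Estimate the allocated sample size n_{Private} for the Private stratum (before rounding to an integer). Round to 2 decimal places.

Neyman allocation: nₕ = n·NₕSₕ / Σⱼ NⱼSⱼ.
Σ NⱼSⱼ = 3291·140 + 747·354 + 2715·227 = 1.341483 × 10^6.
n_{Private} = 1060·2715·227 / (1.341483 × 10^6) = 486.99.

486.99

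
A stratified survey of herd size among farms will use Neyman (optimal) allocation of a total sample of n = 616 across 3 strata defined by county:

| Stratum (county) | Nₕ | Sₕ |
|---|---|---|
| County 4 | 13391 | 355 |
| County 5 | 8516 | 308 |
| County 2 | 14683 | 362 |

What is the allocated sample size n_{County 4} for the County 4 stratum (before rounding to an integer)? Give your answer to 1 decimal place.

Neyman allocation: nₕ = n·NₕSₕ / Σⱼ NⱼSⱼ.
Σ NⱼSⱼ = 13391·355 + 8516·308 + 14683·362 = 1.2691979 × 10^7.
n_{County 4} = 616·13391·355 / (1.2691979 × 10^7) = 230.7.

230.7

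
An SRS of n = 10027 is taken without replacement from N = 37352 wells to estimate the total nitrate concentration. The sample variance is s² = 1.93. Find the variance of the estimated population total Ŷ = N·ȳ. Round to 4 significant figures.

Var(Ŷ) = N²·Var(ȳ) = N²·(1 − n/N)·s²/n.
f = 10027/37352 = 0.26844613; Var(ȳ) = 0.73155387·1.93/10027 = 1.4080971 × 10^-4.
Var(Ŷ) = 37352² · (1.4080971 × 10^-4) = 196453.75.

196500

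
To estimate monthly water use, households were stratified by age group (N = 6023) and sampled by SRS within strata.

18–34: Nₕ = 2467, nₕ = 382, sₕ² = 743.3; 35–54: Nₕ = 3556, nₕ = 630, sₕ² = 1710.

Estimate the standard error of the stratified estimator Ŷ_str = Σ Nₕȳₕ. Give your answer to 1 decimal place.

Var(Ŷ_str) = Σₕ Nₕ²(1 − fₕ)sₕ²/nₕ.
18–34: 2467²·(1 − 382/2467)·743.3/382 = 1.0008661 × 10^7.
35–54: 3556²·(1 − 630/3556)·1710/630 = 2.8241752 × 10^7.
Sum = 3.8250413 × 10^7.
SE = √(3.8250413 × 10^7) = 6184.7.

6184.7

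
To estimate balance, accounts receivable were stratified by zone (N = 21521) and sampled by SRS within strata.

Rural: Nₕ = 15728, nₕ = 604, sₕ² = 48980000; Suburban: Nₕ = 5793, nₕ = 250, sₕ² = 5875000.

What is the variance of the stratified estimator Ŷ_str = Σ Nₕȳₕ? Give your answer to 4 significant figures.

2.004 × 10^13

Var(Ŷ_str) = Σₕ Nₕ²(1 − fₕ)sₕ²/nₕ.
Rural: 15728²·(1 − 604/15728)·48980000/604 = 1.9289546 × 10^13.
Suburban: 5793²·(1 − 250/5793)·5875000/250 = 7.5459908 × 10^11.
Sum = 2.0044145 × 10^13.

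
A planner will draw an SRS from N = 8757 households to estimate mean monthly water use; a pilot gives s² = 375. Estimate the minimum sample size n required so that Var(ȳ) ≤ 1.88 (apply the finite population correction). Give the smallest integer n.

196

Without fpc, n₀ = s²/D = 375/1.88 = 199.4681.
With fpc, (1 − n/N)·s²/n ≤ D requires n ≥ n₀/(1 + n₀/N) = 199.4681/(1 + 199.4681/8757) = 195.0258.
Rounding up, n = 196.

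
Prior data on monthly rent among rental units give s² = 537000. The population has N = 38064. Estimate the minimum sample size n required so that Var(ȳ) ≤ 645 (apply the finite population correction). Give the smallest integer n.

815

Without fpc, n₀ = s²/D = 537000/645 = 832.5581.
With fpc, (1 − n/N)·s²/n ≤ D requires n ≥ n₀/(1 + n₀/N) = 832.5581/(1 + 832.5581/38064) = 814.7377.
Rounding up, n = 815.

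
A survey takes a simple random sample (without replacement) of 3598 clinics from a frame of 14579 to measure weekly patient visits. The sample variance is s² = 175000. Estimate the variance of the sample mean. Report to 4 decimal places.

Under SRS without replacement, Var(ȳ) = (1 − f)·s²/n with f = n/N = 3598/14579 = 0.24679333.
Var(ȳ) = (1 − 0.24679333)·175000/3598 = 0.75320667·48.638132 = 36.634566.

36.6346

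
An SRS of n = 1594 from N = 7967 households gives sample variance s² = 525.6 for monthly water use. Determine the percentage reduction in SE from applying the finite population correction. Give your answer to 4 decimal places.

f = n/N = 1594/7967 = 0.20007531.
SE_no-fpc = √(s²/n) = 0.57422688; SE_fpc = √((1−f)s²/n) = 0.51357996.
Ratio = √(1−f) = 0.89438509. Reduction = 100·(1 − 0.89438509) = 10.5615%.

10.5615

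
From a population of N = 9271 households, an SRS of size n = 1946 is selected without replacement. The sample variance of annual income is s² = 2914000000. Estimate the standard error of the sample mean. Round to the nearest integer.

1088

Under SRS without replacement, Var(ȳ) = (1 − f)·s²/n with f = n/N = 1946/9271 = 0.20990184.
Var(ȳ) = (1 − 0.20990184)·2914000000/1946 = 0.79009816·1.4974306 × 10^6 = 1.1831172 × 10^6.
SE(ȳ) = √(1.1831172 × 10^6) = 1088.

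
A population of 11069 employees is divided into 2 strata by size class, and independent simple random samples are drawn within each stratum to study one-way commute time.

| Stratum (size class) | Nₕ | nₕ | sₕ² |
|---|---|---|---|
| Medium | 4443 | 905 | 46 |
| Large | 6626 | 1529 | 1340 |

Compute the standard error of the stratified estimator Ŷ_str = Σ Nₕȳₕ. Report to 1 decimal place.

Var(Ŷ_str) = Σₕ Nₕ²(1 − fₕ)sₕ²/nₕ.
Medium: 4443²·(1 − 905/4443)·46/905 = 798993.77.
Large: 6626²·(1 − 1529/6626)·1340/1529 = 2.9598069 × 10^7.
Sum = 3.0397063 × 10^7.
SE = √(3.0397063 × 10^7) = 5513.4.

5513.4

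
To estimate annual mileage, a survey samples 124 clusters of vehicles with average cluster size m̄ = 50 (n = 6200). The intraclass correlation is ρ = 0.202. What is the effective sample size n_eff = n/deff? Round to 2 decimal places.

deff = 1 + (50 − 1)·0.202 = 1 + 9.898 = 10.898.
n_eff = 6200 / 10.898 = 568.91.

568.91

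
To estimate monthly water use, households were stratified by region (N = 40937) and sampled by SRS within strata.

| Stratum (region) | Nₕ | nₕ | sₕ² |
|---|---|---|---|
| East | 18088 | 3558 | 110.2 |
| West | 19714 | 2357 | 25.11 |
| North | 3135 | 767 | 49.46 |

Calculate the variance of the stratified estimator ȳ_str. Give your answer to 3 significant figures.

Var(ȳ_str) = Σₕ Wₕ²(1 − fₕ)sₕ²/nₕ with Wₕ = Nₕ/N, N = 40937.
East: Wₕ = 0.44184967; term = 0.44184967²·(1 − 0.19670500)·110.2/3558 = 0.0048573544.
West: Wₕ = 0.48156924; term = 0.48156924²·(1 − 0.11955970)·25.11/2357 = 0.0021752267.
North: Wₕ = 0.07658109; term = 0.07658109²·(1 − 0.24465710)·49.46/767 = 2.8565772 × 10^-4.
Sum = 0.0073182388.

0.00732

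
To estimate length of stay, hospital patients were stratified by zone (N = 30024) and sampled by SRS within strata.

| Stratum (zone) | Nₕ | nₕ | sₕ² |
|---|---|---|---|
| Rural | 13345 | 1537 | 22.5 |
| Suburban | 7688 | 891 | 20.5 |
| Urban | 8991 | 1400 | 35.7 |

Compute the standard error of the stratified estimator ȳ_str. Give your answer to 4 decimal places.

0.0763

Var(ȳ_str) = Σₕ Wₕ²(1 − fₕ)sₕ²/nₕ with Wₕ = Nₕ/N, N = 30024.
Rural: Wₕ = 0.44447775; term = 0.44447775²·(1 − 0.11517422)·22.5/1537 = 0.0025589775.
Suburban: Wₕ = 0.25606182; term = 0.25606182²·(1 − 0.11589490)·20.5/891 = 0.0013337355.
Urban: Wₕ = 0.29946043; term = 0.29946043²·(1 − 0.15571127)·35.7/1400 = 0.001930679.
Sum = 0.005823392.
SE = √(0.005823392) = 0.0763.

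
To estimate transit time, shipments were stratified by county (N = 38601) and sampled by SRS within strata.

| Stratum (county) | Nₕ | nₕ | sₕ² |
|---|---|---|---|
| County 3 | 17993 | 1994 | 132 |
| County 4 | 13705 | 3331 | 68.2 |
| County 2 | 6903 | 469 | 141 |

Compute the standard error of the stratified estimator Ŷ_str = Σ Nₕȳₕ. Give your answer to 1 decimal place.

Var(Ŷ_str) = Σₕ Nₕ²(1 − fₕ)sₕ²/nₕ.
County 3: 17993²·(1 − 1994/17993)·132/1994 = 1.905659 × 10^7.
County 4: 13705²·(1 − 3331/13705)·68.2/3331 = 2.9109519 × 10^6.
County 2: 6903²·(1 − 469/6903)·141/469 = 1.335258 × 10^7.
Sum = 3.5320122 × 10^7.
SE = √(3.5320122 × 10^7) = 5943.1.

5943.1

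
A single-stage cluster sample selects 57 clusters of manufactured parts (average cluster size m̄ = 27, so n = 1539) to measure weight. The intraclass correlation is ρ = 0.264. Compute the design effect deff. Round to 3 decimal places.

7.864

deff = 1 + (27 − 1)·0.264 = 1 + 6.864 = 7.864.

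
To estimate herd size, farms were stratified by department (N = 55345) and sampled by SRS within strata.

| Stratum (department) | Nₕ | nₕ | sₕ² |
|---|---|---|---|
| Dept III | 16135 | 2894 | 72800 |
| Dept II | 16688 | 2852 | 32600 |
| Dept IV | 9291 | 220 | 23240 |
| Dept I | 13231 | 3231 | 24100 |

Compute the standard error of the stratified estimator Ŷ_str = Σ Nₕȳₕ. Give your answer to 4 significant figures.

133800

Var(Ŷ_str) = Σₕ Nₕ²(1 − fₕ)sₕ²/nₕ.
Dept III: 16135²·(1 − 2894/16135)·72800/2894 = 5.3743087 × 10^9.
Dept II: 16688²·(1 − 2852/16688)·32600/2852 = 2.6392645 × 10^9.
Dept IV: 9291²·(1 − 220/9291)·23240/220 = 8.9028913 × 10^9.
Dept I: 13231²·(1 − 3231/13231)·24100/3231 = 9.868991 × 10^8.
Sum = 1.7903364 × 10^10.
SE = √(1.7903364 × 10^10) = 133800.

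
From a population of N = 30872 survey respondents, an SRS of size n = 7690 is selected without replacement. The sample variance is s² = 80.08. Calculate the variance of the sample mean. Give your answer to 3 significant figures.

Under SRS without replacement, Var(ȳ) = (1 − f)·s²/n with f = n/N = 7690/30872 = 0.24909303.
Var(ȳ) = (1 − 0.24909303)·80.08/7690 = 0.75090697·0.010413524 = 0.0078195878.

0.00782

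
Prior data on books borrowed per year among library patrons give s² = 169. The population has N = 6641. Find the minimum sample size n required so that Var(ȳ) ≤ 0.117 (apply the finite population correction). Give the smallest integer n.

Without fpc, n₀ = s²/D = 169/0.117 = 1444.4444.
With fpc, (1 − n/N)·s²/n ≤ D requires n ≥ n₀/(1 + n₀/N) = 1444.4444/(1 + 1444.4444/6641) = 1186.3980.
Rounding up, n = 1187.

1187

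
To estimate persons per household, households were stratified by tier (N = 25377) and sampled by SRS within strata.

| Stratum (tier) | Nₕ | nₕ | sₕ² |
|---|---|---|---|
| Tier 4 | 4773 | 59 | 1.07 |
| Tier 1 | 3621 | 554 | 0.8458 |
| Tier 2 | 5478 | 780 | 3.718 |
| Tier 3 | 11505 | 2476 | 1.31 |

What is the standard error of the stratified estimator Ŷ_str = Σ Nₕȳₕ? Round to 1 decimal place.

Var(Ŷ_str) = Σₕ Nₕ²(1 − fₕ)sₕ²/nₕ.
Tier 4: 4773²·(1 − 59/4773)·1.07/59 = 408049.43.
Tier 1: 3621²·(1 − 554/3621)·0.8458/554 = 16955.095.
Tier 2: 5478²·(1 − 780/5478)·3.718/780 = 122673.24.
Tier 3: 11505²·(1 − 2476/11505)·1.31/2476 = 54960.026.
Sum = 602637.79.
SE = √(602637.79) = 776.3.

776.3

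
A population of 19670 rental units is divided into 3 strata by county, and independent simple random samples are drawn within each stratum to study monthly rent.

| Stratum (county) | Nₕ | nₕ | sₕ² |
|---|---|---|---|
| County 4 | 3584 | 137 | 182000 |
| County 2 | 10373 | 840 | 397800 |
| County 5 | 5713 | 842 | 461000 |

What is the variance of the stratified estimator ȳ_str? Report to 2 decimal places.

Var(ȳ_str) = Σₕ Wₕ²(1 − fₕ)sₕ²/nₕ with Wₕ = Nₕ/N, N = 19670.
County 4: Wₕ = 0.18220641; term = 0.18220641²·(1 − 0.03822545)·182000/137 = 42.418117.
County 2: Wₕ = 0.52735130; term = 0.52735130²·(1 − 0.08097947)·397800/840 = 121.03494.
County 5: Wₕ = 0.29044230; term = 0.29044230²·(1 − 0.14738316)·461000/842 = 39.378799.
Sum = 202.83186.

202.83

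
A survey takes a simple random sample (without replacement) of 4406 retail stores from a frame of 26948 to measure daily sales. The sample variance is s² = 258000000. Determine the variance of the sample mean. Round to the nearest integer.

48983

Under SRS without replacement, Var(ȳ) = (1 − f)·s²/n with f = n/N = 4406/26948 = 0.16350007.
Var(ȳ) = (1 − 0.16350007)·258000000/4406 = 0.83649993·58556.514 = 48982.519.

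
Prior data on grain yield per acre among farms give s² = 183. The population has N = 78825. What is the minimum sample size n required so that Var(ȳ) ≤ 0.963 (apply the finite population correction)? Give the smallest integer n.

190

Without fpc, n₀ = s²/D = 183/0.963 = 190.0312.
With fpc, (1 − n/N)·s²/n ≤ D requires n ≥ n₀/(1 + n₀/N) = 190.0312/(1 + 190.0312/78825) = 189.5742.
Rounding up, n = 190.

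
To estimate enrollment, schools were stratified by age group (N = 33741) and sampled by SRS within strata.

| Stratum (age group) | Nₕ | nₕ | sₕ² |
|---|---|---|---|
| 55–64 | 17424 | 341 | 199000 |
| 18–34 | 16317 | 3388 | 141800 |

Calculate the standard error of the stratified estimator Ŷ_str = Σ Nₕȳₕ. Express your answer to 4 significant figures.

Var(Ŷ_str) = Σₕ Nₕ²(1 − fₕ)sₕ²/nₕ.
55–64: 17424²·(1 − 341/17424)·199000/341 = 1.7370435 × 10^11.
18–34: 16317²·(1 − 3388/16317)·141800/3388 = 8.82954 × 10^9.
Sum = 1.8253389 × 10^11.
SE = √(1.8253389 × 10^11) = 427200.

427200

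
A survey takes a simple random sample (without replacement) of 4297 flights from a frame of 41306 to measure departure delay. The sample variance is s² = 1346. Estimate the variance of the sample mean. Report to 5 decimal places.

0.28066

Under SRS without replacement, Var(ȳ) = (1 − f)·s²/n with f = n/N = 4297/41306 = 0.10402847.
Var(ȳ) = (1 − 0.10402847)·1346/4297 = 0.89597153·0.3132418 = 0.28065573.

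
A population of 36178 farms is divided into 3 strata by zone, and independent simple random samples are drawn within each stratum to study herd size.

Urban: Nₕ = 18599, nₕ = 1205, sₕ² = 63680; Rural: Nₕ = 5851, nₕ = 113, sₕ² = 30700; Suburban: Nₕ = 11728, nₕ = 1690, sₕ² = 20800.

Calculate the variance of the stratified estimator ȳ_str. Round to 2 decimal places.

Var(ȳ_str) = Σₕ Wₕ²(1 − fₕ)sₕ²/nₕ with Wₕ = Nₕ/N, N = 36178.
Urban: Wₕ = 0.51409697; term = 0.51409697²·(1 − 0.06478843)·63680/1205 = 13.062189.
Rural: Wₕ = 0.16172812; term = 0.16172812²·(1 − 0.01931294)·30700/113 = 6.9688556.
Suburban: Wₕ = 0.32417491; term = 0.32417491²·(1 − 0.14409959)·20800/1690 = 1.1070282.
Sum = 21.138073.

21.14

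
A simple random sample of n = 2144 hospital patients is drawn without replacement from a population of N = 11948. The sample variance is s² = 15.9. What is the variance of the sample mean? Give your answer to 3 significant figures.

Under SRS without replacement, Var(ȳ) = (1 − f)·s²/n with f = n/N = 2144/11948 = 0.17944426.
Var(ȳ) = (1 − 0.17944426)·15.9/2144 = 0.82055574·0.0074160448 = 0.0060852781.

0.00609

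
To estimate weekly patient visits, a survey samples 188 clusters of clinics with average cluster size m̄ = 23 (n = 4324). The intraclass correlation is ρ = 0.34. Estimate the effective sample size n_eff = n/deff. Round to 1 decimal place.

509.9

deff = 1 + (23 − 1)·0.34 = 1 + 7.48 = 8.48.
n_eff = 4324 / 8.48 = 509.9.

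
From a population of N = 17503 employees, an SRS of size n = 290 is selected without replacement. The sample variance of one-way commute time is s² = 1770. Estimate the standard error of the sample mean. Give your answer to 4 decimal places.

2.4500

Under SRS without replacement, Var(ȳ) = (1 − f)·s²/n with f = n/N = 290/17503 = 0.01656859.
Var(ȳ) = (1 − 0.01656859)·1770/290 = 0.98343141·6.1034483 = 6.0023228.
SE(ȳ) = √(6.0023228) = 2.4500.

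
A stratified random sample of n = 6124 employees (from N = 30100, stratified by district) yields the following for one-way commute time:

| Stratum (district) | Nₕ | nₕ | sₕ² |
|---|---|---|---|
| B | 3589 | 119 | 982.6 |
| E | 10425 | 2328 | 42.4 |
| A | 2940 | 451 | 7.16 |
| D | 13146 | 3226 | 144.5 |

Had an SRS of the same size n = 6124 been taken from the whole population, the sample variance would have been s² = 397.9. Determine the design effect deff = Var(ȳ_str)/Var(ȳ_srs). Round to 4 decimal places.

Var(ȳ_str) = Σ Wₕ²(1−fₕ)sₕ²/nₕ with Wₕ = Nₕ/30100:
  B: (3589/30100)²·(1−119/3589)·982.6/119 = 0.11350101
  E: (10425/30100)²·(1−2328/10425)·42.4/2328 = 0.0016968759
  A: (2940/30100)²·(1−451/2940)·7.16/451 = 1.2822589 × 10^-4
  D: (13146/30100)²·(1−3226/13146)·144.5/3226 = 0.006447269
  → Var(ȳ_str) = 0.12177338.
Var(ȳ_srs) = (1 − 6124/30100)·397.9/6124 = 0.051754604.
deff = 0.12177338 / 0.051754604 = 2.3529.

2.3529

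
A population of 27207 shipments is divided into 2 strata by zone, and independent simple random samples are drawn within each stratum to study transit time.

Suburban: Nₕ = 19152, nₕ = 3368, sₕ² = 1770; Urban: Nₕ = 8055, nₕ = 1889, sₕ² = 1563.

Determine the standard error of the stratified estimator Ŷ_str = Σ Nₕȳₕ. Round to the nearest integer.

14141

Var(Ŷ_str) = Σₕ Nₕ²(1 − fₕ)sₕ²/nₕ.
Suburban: 19152²·(1 − 3368/19152)·1770/3368 = 1.5886652 × 10^8.
Urban: 8055²·(1 − 1889/8055)·1563/1889 = 4.1095672 × 10^7.
Sum = 1.9996219 × 10^8.
SE = √(1.9996219 × 10^8) = 14141.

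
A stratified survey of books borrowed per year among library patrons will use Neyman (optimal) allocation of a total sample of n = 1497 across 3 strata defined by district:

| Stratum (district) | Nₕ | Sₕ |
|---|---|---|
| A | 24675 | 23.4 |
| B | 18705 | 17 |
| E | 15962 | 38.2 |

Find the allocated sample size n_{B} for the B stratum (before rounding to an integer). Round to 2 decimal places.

Neyman allocation: nₕ = n·NₕSₕ / Σⱼ NⱼSⱼ.
Σ NⱼSⱼ = 24675·23.4 + 18705·17 + 15962·38.2 = 1.5051284 × 10^6.
n_{B} = 1497·18705·17 / (1.5051284 × 10^6) = 316.27.

316.27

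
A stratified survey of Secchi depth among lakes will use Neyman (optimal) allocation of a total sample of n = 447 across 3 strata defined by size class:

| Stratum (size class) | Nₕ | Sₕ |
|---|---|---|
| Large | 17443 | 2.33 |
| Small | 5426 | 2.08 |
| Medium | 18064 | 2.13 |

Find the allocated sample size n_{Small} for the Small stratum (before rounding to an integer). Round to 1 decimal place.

Neyman allocation: nₕ = n·NₕSₕ / Σⱼ NⱼSⱼ.
Σ NⱼSⱼ = 17443·2.33 + 5426·2.08 + 18064·2.13 = 90404.59.
n_{Small} = 447·5426·2.08 / 90404.59 = 55.8.

55.8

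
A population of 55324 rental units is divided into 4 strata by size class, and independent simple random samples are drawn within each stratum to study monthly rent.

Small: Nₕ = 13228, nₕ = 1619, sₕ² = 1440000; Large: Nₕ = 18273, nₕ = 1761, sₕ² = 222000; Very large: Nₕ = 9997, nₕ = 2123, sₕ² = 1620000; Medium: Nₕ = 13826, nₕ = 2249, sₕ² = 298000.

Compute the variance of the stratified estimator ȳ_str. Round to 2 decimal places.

83.61

Var(ȳ_str) = Σₕ Wₕ²(1 − fₕ)sₕ²/nₕ with Wₕ = Nₕ/N, N = 55324.
Small: Wₕ = 0.23910057; term = 0.23910057²·(1 − 0.12239190)·1440000/1619 = 44.624925.
Large: Wₕ = 0.33029065; term = 0.33029065²·(1 − 0.09637170)·222000/1761 = 12.427278.
Very large: Wₕ = 0.18069915; term = 0.18069915²·(1 − 0.21236371)·1620000/2123 = 19.624698.
Medium: Wₕ = 0.24990962; term = 0.24990962²·(1 − 0.16266455)·298000/2249 = 6.929346.
Sum = 83.606247.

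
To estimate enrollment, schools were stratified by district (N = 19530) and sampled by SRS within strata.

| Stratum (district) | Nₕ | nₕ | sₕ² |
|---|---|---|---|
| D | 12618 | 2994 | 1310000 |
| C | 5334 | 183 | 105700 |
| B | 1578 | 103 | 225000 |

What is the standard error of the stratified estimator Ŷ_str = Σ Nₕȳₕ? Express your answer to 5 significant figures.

Var(Ŷ_str) = Σₕ Nₕ²(1 − fₕ)sₕ²/nₕ.
D: 12618²·(1 − 2994/12618)·1310000/2994 = 5.3133159 × 10^10.
C: 5334²·(1 − 183/5334)·105700/183 = 1.5869691 × 10^10.
B: 1578²·(1 − 103/1578)·225000/103 = 5.0844539 × 10^9.
Sum = 7.4087304 × 10^10.
SE = √(7.4087304 × 10^10) = 272190.

272190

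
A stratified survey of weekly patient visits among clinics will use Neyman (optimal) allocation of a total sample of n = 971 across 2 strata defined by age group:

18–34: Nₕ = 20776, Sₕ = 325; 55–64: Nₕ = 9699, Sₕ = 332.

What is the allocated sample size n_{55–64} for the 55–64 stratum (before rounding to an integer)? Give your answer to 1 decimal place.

313.5

Neyman allocation: nₕ = n·NₕSₕ / Σⱼ NⱼSⱼ.
Σ NⱼSⱼ = 20776·325 + 9699·332 = 9.972268 × 10^6.
n_{55–64} = 971·9699·332 / (9.972268 × 10^6) = 313.5.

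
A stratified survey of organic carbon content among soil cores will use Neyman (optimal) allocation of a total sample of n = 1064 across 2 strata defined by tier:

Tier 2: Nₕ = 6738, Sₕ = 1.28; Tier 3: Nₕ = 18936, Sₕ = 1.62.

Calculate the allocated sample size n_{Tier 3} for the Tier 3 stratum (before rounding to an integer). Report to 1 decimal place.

830.5

Neyman allocation: nₕ = n·NₕSₕ / Σⱼ NⱼSⱼ.
Σ NⱼSⱼ = 6738·1.28 + 18936·1.62 = 39300.96.
n_{Tier 3} = 1064·18936·1.62 / 39300.96 = 830.5.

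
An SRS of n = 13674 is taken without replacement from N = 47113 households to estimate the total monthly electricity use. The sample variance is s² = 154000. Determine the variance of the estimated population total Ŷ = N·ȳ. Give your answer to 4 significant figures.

Var(Ŷ) = N²·Var(ȳ) = N²·(1 − n/N)·s²/n.
f = 13674/47113 = 0.29023836; Var(ȳ) = 0.70976164·154000/13674 = 7.9935127.
Var(Ŷ) = 47113² · 7.9935127 = 1.7742679 × 10^10.

1.774 × 10^10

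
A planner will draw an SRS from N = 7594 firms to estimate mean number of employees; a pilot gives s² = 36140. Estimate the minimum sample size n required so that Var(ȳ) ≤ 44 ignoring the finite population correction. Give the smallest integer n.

822

Without fpc, n₀ = s²/D = 36140/44 = 821.3636.
Rounding up, n = 822.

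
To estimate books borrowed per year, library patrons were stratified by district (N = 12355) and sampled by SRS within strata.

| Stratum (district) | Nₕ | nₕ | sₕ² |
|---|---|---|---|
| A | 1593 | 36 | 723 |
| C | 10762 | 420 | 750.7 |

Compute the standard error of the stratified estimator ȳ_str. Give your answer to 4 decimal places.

1.2766

Var(ȳ_str) = Σₕ Wₕ²(1 − fₕ)sₕ²/nₕ with Wₕ = Nₕ/N, N = 12355.
A: Wₕ = 0.12893565; term = 0.12893565²·(1 − 0.02259887)·723/36 = 0.32632826.
C: Wₕ = 0.87106435; term = 0.87106435²·(1 − 0.03902620)·750.7/420 = 1.3032542.
Sum = 1.6295825.
SE = √(1.6295825) = 1.2766.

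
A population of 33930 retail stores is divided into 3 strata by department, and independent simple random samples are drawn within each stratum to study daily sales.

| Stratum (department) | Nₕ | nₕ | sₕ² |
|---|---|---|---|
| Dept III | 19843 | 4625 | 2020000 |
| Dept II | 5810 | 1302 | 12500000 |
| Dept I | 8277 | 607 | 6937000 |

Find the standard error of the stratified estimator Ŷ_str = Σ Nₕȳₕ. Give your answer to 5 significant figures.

Var(Ŷ_str) = Σₕ Nₕ²(1 − fₕ)sₕ²/nₕ.
Dept III: 19843²·(1 − 4625/19843)·2020000/4625 = 1.3188778 × 10^11.
Dept II: 5810²·(1 − 1302/5810)·12500000/1302 = 2.514543 × 10^11.
Dept I: 8277²·(1 − 607/8277)·6937000/607 = 7.2552323 × 10^11.
Sum = 1.1088653 × 10^12.
SE = √(1.1088653 × 10^12) = 1.0530 × 10^6.

1.0530 × 10^6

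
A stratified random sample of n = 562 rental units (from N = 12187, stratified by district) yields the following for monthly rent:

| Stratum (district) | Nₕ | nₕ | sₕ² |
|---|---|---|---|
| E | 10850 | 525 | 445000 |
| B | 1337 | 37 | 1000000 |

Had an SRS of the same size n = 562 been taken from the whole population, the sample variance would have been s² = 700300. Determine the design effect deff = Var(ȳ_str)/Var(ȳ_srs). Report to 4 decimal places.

0.8040

Var(ȳ_str) = Σ Wₕ²(1−fₕ)sₕ²/nₕ with Wₕ = Nₕ/12187:
  E: (10850/12187)²·(1−525/10850)·445000/525 = 639.33265
  B: (1337/12187)²·(1−37/1337)·1000000/37 = 316.2856
  → Var(ȳ_str) = 955.61825.
Var(ȳ_srs) = (1 − 562/12187)·700300/562 = 1188.6225.
deff = 955.61825 / 1188.6225 = 0.8040.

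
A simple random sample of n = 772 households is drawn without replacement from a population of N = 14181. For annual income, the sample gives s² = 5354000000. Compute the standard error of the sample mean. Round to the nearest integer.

Under SRS without replacement, Var(ȳ) = (1 − f)·s²/n with f = n/N = 772/14181 = 0.05443904.
Var(ȳ) = (1 − 0.05443904)·5354000000/772 = 0.94556096·6.9352332 × 10^6 = 6.5576857 × 10^6.
SE(ȳ) = √(6.5576857 × 10^6) = 2561.

2561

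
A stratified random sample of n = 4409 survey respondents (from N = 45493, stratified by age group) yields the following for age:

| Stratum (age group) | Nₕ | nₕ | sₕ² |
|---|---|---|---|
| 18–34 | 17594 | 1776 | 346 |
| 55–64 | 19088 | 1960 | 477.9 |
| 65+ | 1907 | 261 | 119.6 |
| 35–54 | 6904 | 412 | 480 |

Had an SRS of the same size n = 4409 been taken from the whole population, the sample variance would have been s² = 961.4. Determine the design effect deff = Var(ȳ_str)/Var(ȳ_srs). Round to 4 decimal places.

0.4603

Var(ȳ_str) = Σ Wₕ²(1−fₕ)sₕ²/nₕ with Wₕ = Nₕ/45493:
  18–34: (17594/45493)²·(1−1776/17594)·346/1776 = 0.026197518
  55–64: (19088/45493)²·(1−1960/19088)·477.9/1960 = 0.03851757
  65+: (1907/45493)²·(1−261/1907)·119.6/261 = 6.9499558 × 10^-4
  35–54: (6904/45493)²·(1−412/6904)·480/412 = 0.025230982
  → Var(ȳ_str) = 0.090641066.
Var(ȳ_srs) = (1 − 4409/45493)·961.4/4409 = 0.19692106.
deff = 0.090641066 / 0.19692106 = 0.4603.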